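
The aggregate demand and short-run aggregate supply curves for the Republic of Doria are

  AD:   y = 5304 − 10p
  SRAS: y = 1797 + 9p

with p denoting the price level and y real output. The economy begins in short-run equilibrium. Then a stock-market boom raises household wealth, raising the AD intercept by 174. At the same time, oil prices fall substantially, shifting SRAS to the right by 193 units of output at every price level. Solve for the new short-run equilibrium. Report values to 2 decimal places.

After both shocks: AD is y = 5478 − 10p and SRAS is y = 1990 + 9p.
Setting them equal: 3488 = 19p, so p = 183.58.
Substituting into AD, y = 3642.21.

p = 183.58, y = 3642.21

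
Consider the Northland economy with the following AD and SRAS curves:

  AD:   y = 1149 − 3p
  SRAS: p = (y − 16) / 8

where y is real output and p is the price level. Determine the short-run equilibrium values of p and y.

p = 103, y = 840

Rearrange SRAS to y = 16 + 8p.
Set AD = SRAS: 1149 − 3p = 16 + 8p, so 1133 = 11p and p = 103.
Then y = 1149 − 3·103 = 840.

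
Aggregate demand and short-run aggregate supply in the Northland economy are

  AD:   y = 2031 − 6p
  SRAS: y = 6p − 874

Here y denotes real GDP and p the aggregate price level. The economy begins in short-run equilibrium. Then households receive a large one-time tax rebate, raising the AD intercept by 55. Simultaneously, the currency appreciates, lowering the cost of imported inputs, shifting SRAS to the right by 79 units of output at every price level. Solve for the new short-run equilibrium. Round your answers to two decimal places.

After both shocks: AD is y = 2086 − 6p and SRAS is y = 6p − 795.
Setting them equal: 2881 = 12p, so p = 240.08.
Substituting into AD, y = 645.50.

p = 240.08, y = 645.50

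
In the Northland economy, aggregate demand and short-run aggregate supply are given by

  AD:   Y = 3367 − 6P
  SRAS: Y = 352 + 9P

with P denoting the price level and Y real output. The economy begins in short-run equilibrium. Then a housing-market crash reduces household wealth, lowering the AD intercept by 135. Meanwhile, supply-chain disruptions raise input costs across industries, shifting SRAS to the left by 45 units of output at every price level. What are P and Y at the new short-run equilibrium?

After both shocks: AD is Y = 3232 − 6P and SRAS is Y = 307 + 9P.
Setting them equal: 2925 = 15P, so P = 195.
Y = 3232 − 6·195 = 2062.

P = 195, Y = 2062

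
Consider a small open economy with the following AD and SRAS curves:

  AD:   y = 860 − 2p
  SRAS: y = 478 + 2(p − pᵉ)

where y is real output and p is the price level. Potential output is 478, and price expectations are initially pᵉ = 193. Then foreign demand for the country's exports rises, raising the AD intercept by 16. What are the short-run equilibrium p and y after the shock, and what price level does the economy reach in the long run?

AD shifts right: new AD is y = 876 − 2p. With pᵉ = 193, SRAS is y = 92 + 2p.
Short run: 876 − 2p = 92 + 2p gives 784 = 4p, so p = 196 and y = 876 − 2·196 = 484.
y = 484 is above potential 478; expectations adjust and SRAS shifts left until y = 478.
Long run: on the new AD curve, 478 = 876 − 2p gives p = 199.

Short run: p = 196, y = 484. Long run: p = 199.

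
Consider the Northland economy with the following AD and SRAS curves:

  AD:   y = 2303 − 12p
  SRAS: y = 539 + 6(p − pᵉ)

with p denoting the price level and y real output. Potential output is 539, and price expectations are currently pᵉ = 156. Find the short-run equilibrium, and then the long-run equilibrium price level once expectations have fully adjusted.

Short run: with pᵉ = 156, SRAS is y = 6p − 397. Setting AD = SRAS gives 2700 = 18p, so p = 150 and y = 2303 − 12·150 = 503.
Output 503 is below potential 539, so over time expected prices fall and SRAS shifts right until y returns to 539.
Long run: y = 539 on the AD curve gives 539 = 2303 − 12p, so p = 147.

Short run: p = 150, y = 503. Long run: p = 147.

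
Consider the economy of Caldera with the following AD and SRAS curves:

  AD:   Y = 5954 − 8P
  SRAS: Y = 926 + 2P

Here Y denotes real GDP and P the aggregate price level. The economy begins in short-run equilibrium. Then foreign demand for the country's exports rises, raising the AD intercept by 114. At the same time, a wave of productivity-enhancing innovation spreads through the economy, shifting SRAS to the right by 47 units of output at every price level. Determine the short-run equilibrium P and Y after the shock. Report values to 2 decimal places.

P = 509.50, Y = 1992.00

After both shocks: AD is Y = 6068 − 8P and SRAS is Y = 973 + 2P.
Setting them equal: 5095 = 10P, so P = 509.50.
Substituting into AD, Y = 1992.00.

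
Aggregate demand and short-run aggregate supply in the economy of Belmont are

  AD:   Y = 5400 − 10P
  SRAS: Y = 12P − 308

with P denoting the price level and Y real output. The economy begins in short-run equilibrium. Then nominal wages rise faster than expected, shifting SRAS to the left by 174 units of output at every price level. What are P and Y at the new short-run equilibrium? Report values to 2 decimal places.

P = 267.36, Y = 2726.36

This is a negative supply shock: SRAS shifts left.
New SRAS: Y = 12P − 482.
Set AD = SRAS: 5400 − 10P = 12P − 482, so 5882 = 22P and P = 267.36.
Substituting into AD, Y = 2726.36.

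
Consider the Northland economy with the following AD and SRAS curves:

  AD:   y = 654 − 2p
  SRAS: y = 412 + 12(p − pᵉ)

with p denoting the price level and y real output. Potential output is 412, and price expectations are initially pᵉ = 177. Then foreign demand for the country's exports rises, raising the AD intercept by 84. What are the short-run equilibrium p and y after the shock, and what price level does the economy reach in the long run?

AD shifts right: new AD is y = 738 − 2p. With pᵉ = 177, SRAS is y = 12p − 1712.
Short run: 738 − 2p = 12p − 1712 gives 2450 = 14p, so p = 175 and y = 738 − 2·175 = 388.
y = 388 is below potential 412; expectations adjust and SRAS shifts right until y = 412.
Long run: on the new AD curve, 412 = 738 − 2p gives p = 163.

Short run: p = 175, y = 388. Long run: p = 163.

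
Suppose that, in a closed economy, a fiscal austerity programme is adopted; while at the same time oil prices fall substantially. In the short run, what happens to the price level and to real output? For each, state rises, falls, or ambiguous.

The first event is a negative demand shock: AD shifts left, which by itself pushes P down and Y down.
The second is a favourable supply shock: SRAS shifts right, which by itself pushes P down and Y up.
Both shocks push P down, so P falls. The two shocks push Y in opposite directions, so the effect on Y is ambiguous.

Price level: falls; output: ambiguous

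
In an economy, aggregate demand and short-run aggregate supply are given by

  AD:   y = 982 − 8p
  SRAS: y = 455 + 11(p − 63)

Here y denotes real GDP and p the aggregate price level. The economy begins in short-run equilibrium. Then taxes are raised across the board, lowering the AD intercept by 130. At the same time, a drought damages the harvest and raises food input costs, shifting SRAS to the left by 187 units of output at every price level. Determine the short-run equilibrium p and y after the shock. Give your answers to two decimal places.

p = 67.21, y = 314.32

After both shocks: AD is y = 852 − 8p and SRAS is y = 11p − 425.
Setting them equal: 1277 = 19p, so p = 67.21.
Substituting into AD, y = 314.32.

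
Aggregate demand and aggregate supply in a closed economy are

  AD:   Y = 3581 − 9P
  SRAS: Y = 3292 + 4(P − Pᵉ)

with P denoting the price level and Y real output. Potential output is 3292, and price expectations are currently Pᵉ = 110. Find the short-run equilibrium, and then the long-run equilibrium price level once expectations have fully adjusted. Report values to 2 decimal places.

Short run: with Pᵉ = 110, SRAS is Y = 2852 + 4P. Setting AD = SRAS gives 729 = 13P, so P = 56.08 and Y = 3581 − 9P = 3076.31.
Output 3076.31 is below potential 3292, so over time expected prices fall and SRAS shifts right until Y returns to 3292.
Long run: Y = 3292 on the AD curve gives 3292 = 3581 − 9P, so P = 32.11.

Short run: P = 56.08, Y = 3076.31. Long run: P = 32.11.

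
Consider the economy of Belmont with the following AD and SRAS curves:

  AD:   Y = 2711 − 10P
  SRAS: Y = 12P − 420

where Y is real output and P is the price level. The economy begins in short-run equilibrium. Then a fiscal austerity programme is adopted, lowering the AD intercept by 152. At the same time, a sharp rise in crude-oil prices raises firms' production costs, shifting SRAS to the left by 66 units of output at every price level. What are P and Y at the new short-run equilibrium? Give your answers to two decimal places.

After both shocks: AD is Y = 2559 − 10P and SRAS is Y = 12P − 486.
Setting them equal: 3045 = 22P, so P = 138.41.
Substituting into AD, Y = 1174.91.

P = 138.41, Y = 1174.91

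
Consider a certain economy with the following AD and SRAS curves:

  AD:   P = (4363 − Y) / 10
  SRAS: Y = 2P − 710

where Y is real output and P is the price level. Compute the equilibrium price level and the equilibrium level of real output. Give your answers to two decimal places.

P = 422.75, Y = 135.50

Rearrange AD to Y = 4363 − 10P.
Set AD = SRAS: 4363 − 10P = 2P − 710, so 5073 = 12P and P = 422.75.
Substituting into AD, Y = 4363 − 10P = 135.50.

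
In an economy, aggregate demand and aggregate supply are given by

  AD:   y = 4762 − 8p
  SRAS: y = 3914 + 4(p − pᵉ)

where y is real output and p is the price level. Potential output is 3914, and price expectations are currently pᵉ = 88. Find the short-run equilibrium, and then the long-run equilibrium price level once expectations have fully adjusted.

Short run: with pᵉ = 88, SRAS is y = 3562 + 4p. Setting AD = SRAS gives 1200 = 12p, so p = 100 and y = 4762 − 8·100 = 3962.
Output 3962 is above potential 3914, so over time expected prices rise and SRAS shifts left until y returns to 3914.
Long run: y = 3914 on the AD curve gives 3914 = 4762 − 8p, so p = 106.

Short run: p = 100, y = 3962. Long run: p = 106.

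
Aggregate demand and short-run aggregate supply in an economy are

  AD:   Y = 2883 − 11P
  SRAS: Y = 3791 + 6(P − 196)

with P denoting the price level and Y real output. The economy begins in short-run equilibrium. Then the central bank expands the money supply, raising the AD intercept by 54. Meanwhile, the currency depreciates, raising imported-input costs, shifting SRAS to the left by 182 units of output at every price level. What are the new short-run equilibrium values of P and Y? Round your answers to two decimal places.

After both shocks: AD is Y = 2937 − 11P and SRAS is Y = 2433 + 6P.
Setting them equal: 504 = 17P, so P = 29.65.
Substituting into AD, Y = 2610.88.

P = 29.65, Y = 2610.88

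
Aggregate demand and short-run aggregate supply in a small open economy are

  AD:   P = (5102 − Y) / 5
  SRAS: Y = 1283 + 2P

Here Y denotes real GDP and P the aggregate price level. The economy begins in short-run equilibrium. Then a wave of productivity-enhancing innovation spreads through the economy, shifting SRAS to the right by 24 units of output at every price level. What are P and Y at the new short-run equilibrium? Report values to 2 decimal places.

P = 542.14, Y = 2391.29

This is a positive supply shock: SRAS shifts right.
New SRAS: Y = 1307 + 2P.
Set AD = SRAS: 5102 − 5P = 1307 + 2P, so 3795 = 7P and P = 542.14.
Substituting into AD, Y = 2391.29.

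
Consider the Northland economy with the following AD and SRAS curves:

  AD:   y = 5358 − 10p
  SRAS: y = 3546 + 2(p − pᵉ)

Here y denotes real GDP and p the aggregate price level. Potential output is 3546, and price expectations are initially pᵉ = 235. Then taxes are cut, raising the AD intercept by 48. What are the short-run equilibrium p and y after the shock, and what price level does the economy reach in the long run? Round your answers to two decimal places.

AD shifts right: new AD is y = 5406 − 10p. With pᵉ = 235, SRAS is y = 3076 + 2p.
Short run: 5406 − 10p = 3076 + 2p gives 2330 = 12p, so p = 194.17 and y = 5406 − 10p = 3464.33.
y = 3464.33 is below potential 3546; expectations adjust and SRAS shifts right until y = 3546.
Long run: on the new AD curve, 3546 = 5406 − 10p gives p = 186.00.

Short run: p = 194.17, y = 3464.33. Long run: p = 186.00.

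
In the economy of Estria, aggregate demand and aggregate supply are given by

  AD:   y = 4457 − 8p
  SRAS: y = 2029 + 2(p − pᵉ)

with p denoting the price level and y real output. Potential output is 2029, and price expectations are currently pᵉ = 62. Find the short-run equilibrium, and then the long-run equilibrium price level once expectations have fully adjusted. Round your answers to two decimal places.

Short run: p = 255.20, y = 2415.40. Long run: p = 303.50.

Short run: with pᵉ = 62, SRAS is y = 1905 + 2p. Setting AD = SRAS gives 2552 = 10p, so p = 255.20 and y = 4457 − 8p = 2415.40.
Output 2415.40 is above potential 2029, so over time expected prices rise and SRAS shifts left until y returns to 2029.
Long run: y = 2029 on the AD curve gives 2029 = 4457 − 8p, so p = 303.50.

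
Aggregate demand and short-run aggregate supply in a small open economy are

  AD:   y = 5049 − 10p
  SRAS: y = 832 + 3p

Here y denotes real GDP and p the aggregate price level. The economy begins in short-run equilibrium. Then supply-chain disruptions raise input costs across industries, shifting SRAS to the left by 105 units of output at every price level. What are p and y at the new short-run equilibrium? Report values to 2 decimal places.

p = 332.46, y = 1724.38

This is a negative supply shock: SRAS shifts left.
New SRAS: y = 727 + 3p.
Set AD = SRAS: 5049 − 10p = 727 + 3p, so 4322 = 13p and p = 332.46.
Substituting into AD, y = 1724.38.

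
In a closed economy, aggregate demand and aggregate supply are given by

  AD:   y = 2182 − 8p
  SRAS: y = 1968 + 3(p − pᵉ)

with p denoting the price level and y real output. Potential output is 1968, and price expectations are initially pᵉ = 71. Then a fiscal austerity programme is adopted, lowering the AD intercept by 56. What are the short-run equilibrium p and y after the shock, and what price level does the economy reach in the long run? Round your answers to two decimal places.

Short run: p = 33.73, y = 1856.18. Long run: p = 19.75.

AD shifts left: new AD is y = 2126 − 8p. With pᵉ = 71, SRAS is y = 1755 + 3p.
Short run: 2126 − 8p = 1755 + 3p gives 371 = 11p, so p = 33.73 and y = 2126 − 8p = 1856.18.
y = 1856.18 is below potential 1968; expectations adjust and SRAS shifts right until y = 1968.
Long run: on the new AD curve, 1968 = 2126 − 8p gives p = 19.75.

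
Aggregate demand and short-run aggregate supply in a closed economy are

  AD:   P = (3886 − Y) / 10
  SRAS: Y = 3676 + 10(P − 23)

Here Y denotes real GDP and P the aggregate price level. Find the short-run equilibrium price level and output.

P = 22, Y = 3666

Write SRAS as Y = 3676 + 10P − 230 = 3446 + 10P.
Rearrange AD to Y = 3886 − 10P.
Set AD = SRAS: 3886 − 10P = 3446 + 10P, so 440 = 20P and P = 22.
Then Y = 3886 − 10·22 = 3666.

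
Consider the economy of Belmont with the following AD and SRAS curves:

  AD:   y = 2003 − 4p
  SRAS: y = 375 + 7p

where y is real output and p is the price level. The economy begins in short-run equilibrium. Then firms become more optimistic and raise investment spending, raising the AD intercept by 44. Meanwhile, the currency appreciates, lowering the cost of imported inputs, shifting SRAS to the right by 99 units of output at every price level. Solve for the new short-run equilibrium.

p = 143, y = 1475

After both shocks: AD is y = 2047 − 4p and SRAS is y = 474 + 7p.
Setting them equal: 1573 = 11p, so p = 143.
y = 2047 − 4·143 = 1475.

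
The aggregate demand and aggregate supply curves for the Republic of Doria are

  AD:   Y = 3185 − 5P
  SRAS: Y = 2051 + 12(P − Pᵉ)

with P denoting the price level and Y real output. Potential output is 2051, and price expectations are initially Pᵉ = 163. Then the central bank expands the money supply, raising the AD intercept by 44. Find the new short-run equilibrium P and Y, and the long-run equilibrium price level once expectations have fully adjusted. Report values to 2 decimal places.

Short run: P = 184.35, Y = 2307.24. Long run: P = 235.60.

AD shifts right: new AD is Y = 3229 − 5P. With Pᵉ = 163, SRAS is Y = 95 + 12P.
Short run: 3229 − 5P = 95 + 12P gives 3134 = 17P, so P = 184.35 and Y = 3229 − 5P = 2307.24.
Y = 2307.24 is above potential 2051; expectations adjust and SRAS shifts left until Y = 2051.
Long run: on the new AD curve, 2051 = 3229 − 5P gives P = 235.60.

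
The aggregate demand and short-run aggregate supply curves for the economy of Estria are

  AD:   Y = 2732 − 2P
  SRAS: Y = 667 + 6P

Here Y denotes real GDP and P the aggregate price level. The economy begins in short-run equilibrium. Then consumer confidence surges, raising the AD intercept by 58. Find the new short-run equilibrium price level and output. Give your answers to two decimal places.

P = 265.38, Y = 2259.25

This is a positive demand shock: AD shifts right.
New AD: Y = 2790 − 2P.
Set AD = SRAS: 2790 − 2P = 667 + 6P, so 2123 = 8P and P = 265.38.
Substituting into AD, Y = 2259.25.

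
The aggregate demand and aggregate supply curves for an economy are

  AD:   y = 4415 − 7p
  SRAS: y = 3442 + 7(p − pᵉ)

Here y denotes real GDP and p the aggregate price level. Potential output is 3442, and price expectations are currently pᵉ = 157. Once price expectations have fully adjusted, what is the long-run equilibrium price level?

Short run: with pᵉ = 157, SRAS is y = 2343 + 7p. Setting AD = SRAS gives 2072 = 14p, so p = 148 and y = 4415 − 7·148 = 3379.
Output 3379 is below potential 3442, so over time expected prices fall and SRAS shifts right until y returns to 3442.
Long run: y = 3442 on the AD curve gives 3442 = 4415 − 7p, so p = 139.

Long-run p = 139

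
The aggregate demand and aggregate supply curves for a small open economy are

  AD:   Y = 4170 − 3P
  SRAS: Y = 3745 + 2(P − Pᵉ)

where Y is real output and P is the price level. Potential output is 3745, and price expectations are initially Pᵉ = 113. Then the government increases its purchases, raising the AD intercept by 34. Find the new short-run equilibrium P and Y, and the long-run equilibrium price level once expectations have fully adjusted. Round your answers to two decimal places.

AD shifts right: new AD is Y = 4204 − 3P. With Pᵉ = 113, SRAS is Y = 3519 + 2P.
Short run: 4204 − 3P = 3519 + 2P gives 685 = 5P, so P = 137.00 and Y = 4204 − 3P = 3793.00.
Y = 3793.00 is above potential 3745; expectations adjust and SRAS shifts left until Y = 3745.
Long run: on the new AD curve, 3745 = 4204 − 3P gives P = 153.00.

Short run: P = 137.00, Y = 3793.00. Long run: P = 153.00.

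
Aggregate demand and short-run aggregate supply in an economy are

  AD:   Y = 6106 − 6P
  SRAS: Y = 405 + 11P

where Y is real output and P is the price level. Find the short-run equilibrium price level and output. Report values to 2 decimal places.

Set AD = SRAS: 6106 − 6P = 405 + 11P, so 5701 = 17P and P = 335.35.
Substituting into AD, Y = 6106 − 6P = 4093.88.

P = 335.35, Y = 4093.88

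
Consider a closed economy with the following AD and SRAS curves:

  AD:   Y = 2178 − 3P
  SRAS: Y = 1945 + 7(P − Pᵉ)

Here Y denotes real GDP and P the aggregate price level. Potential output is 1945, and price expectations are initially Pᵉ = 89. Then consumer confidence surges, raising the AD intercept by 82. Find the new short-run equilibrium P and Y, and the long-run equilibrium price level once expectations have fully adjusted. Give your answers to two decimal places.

AD shifts right: new AD is Y = 2260 − 3P. With Pᵉ = 89, SRAS is Y = 1322 + 7P.
Short run: 2260 − 3P = 1322 + 7P gives 938 = 10P, so P = 93.80 and Y = 2260 − 3P = 1978.60.
Y = 1978.60 is above potential 1945; expectations adjust and SRAS shifts left until Y = 1945.
Long run: on the new AD curve, 1945 = 2260 − 3P gives P = 105.00.

Short run: P = 93.80, Y = 1978.60. Long run: P = 105.00.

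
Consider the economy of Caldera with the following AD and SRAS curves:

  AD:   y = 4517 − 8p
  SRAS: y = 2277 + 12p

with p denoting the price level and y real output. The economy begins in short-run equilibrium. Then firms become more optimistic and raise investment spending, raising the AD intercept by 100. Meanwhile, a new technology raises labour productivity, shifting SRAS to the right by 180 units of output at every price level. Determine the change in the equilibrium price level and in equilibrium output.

Δp = -4, Δy = +132

After both shocks: AD is y = 4617 − 8p and SRAS is y = 2457 + 12p.
Setting them equal: 2160 = 20p, so p = 108.
y = 4617 − 8·108 = 3753.
Initially p = 112, y = 3621, so Δp = -4 and Δy = +132.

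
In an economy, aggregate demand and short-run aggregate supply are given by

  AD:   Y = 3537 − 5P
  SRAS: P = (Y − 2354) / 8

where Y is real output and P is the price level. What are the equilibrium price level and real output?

Rearrange SRAS to Y = 2354 + 8P.
Set AD = SRAS: 3537 − 5P = 2354 + 8P, so 1183 = 13P and P = 91.
Then Y = 3537 − 5·91 = 3082.

P = 91, Y = 3082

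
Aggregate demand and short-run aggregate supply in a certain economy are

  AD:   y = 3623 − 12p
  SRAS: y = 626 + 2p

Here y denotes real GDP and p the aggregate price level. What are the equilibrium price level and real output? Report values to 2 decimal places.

p = 214.07, y = 1054.14

Set AD = SRAS: 3623 − 12p = 626 + 2p, so 2997 = 14p and p = 214.07.
Substituting into AD, y = 3623 − 12p = 1054.14.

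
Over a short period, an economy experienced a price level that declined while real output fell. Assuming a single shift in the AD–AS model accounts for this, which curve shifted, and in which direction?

AD shifted left

P fell and Y fell. An AD shift moves P and Y in the same direction; an SRAS shift moves them in opposite directions.
Here P and Y moved in the same direction, so the AD curve shifted.
Since Y fell, AD shifted left.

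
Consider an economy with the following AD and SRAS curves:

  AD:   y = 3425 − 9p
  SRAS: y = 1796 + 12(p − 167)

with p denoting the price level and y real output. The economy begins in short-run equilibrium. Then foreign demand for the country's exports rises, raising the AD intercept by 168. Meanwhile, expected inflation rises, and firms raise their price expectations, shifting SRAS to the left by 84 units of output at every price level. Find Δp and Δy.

After both shocks: AD is y = 3593 − 9p and SRAS is y = 12p − 292.
Setting them equal: 3885 = 21p, so p = 185.
y = 3593 − 9·185 = 1928.
Initially p = 173, y = 1868, so Δp = +12 and Δy = +60.

Δp = +12, Δy = +60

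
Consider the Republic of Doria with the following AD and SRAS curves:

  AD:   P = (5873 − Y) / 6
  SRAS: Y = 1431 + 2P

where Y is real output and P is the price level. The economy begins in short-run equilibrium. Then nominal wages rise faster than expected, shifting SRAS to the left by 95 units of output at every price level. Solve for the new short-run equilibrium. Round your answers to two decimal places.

P = 567.13, Y = 2470.25

This is a negative supply shock: SRAS shifts left.
New SRAS: Y = 1336 + 2P.
Set AD = SRAS: 5873 − 6P = 1336 + 2P, so 4537 = 8P and P = 567.13.
Substituting into AD, Y = 2470.25.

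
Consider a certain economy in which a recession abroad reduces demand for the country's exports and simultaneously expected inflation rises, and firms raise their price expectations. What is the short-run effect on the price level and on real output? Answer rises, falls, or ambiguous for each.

The first event is a negative demand shock: AD shifts left, which by itself pushes P down and Y down.
The second is an adverse supply shock: SRAS shifts left, which by itself pushes P up and Y down.
The two shocks push P in opposite directions, so the effect on P is ambiguous. Both shocks push Y down, so Y falls.

Price level: ambiguous; output: falls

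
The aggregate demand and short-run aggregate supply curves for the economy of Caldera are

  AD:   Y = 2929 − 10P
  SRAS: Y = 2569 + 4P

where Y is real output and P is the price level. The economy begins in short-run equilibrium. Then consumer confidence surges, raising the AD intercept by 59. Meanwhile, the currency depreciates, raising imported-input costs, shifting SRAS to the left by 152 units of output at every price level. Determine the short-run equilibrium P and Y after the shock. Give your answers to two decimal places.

P = 40.79, Y = 2580.14

After both shocks: AD is Y = 2988 − 10P and SRAS is Y = 2417 + 4P.
Setting them equal: 571 = 14P, so P = 40.79.
Substituting into AD, Y = 2580.14.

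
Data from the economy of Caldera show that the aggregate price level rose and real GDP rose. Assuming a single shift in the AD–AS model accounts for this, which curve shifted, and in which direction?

P rose and Y rose. An AD shift moves P and Y in the same direction; an SRAS shift moves them in opposite directions.
Here P and Y moved in the same direction, so the AD curve shifted.
Since Y rose, AD shifted right.

AD shifted right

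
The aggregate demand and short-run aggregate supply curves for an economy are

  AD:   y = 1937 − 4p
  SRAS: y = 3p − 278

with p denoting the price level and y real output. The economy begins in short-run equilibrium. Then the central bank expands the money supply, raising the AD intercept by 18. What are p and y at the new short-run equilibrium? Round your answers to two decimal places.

This is a positive demand shock: AD shifts right.
New AD: y = 1955 − 4p.
Set AD = SRAS: 1955 − 4p = 3p − 278, so 2233 = 7p and p = 319.00.
Substituting into AD, y = 679.00.

p = 319.00, y = 679.00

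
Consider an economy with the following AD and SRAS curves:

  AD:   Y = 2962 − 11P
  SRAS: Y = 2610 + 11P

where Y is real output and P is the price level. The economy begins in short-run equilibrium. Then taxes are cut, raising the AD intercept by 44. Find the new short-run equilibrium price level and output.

P = 18, Y = 2808

This is a positive demand shock: AD shifts right.
New AD: Y = 3006 − 11P.
Set AD = SRAS: 3006 − 11P = 2610 + 11P, so 396 = 22P and P = 18.
Y = 3006 − 11·18 = 2808.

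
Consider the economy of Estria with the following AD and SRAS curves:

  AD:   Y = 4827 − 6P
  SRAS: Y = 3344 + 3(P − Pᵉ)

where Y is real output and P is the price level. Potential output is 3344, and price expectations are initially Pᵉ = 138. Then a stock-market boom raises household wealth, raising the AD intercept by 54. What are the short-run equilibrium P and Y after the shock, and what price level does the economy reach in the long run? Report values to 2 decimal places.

AD shifts right: new AD is Y = 4881 − 6P. With Pᵉ = 138, SRAS is Y = 2930 + 3P.
Short run: 4881 − 6P = 2930 + 3P gives 1951 = 9P, so P = 216.78 and Y = 4881 − 6P = 3580.33.
Y = 3580.33 is above potential 3344; expectations adjust and SRAS shifts left until Y = 3344.
Long run: on the new AD curve, 3344 = 4881 − 6P gives P = 256.17.

Short run: P = 216.78, Y = 3580.33. Long run: P = 256.17.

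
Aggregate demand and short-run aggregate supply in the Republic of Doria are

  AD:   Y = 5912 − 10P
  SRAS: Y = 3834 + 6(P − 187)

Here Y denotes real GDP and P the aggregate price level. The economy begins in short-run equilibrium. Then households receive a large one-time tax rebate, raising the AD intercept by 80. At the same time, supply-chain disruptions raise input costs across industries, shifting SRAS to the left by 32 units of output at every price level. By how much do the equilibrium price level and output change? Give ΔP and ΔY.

After both shocks: AD is Y = 5992 − 10P and SRAS is Y = 2680 + 6P.
Setting them equal: 3312 = 16P, so P = 207.
Y = 5992 − 10·207 = 3922.
Initially P = 200, Y = 3912, so ΔP = +7 and ΔY = +10.

ΔP = +7, ΔY = +10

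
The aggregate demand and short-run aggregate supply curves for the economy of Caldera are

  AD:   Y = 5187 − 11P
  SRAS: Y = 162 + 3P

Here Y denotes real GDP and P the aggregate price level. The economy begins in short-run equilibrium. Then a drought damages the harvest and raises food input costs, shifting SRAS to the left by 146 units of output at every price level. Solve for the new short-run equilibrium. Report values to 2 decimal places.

P = 369.36, Y = 1124.07

This is a negative supply shock: SRAS shifts left.
New SRAS: Y = 16 + 3P.
Set AD = SRAS: 5187 − 11P = 16 + 3P, so 5171 = 14P and P = 369.36.
Substituting into AD, Y = 1124.07.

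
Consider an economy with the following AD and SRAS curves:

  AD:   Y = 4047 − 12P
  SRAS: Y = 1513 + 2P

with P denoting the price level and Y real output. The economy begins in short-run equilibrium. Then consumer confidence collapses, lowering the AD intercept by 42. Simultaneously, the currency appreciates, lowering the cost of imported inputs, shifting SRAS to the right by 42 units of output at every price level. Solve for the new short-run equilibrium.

After both shocks: AD is Y = 4005 − 12P and SRAS is Y = 1555 + 2P.
Setting them equal: 2450 = 14P, so P = 175.
Y = 4005 − 12·175 = 1905.

P = 175, Y = 1905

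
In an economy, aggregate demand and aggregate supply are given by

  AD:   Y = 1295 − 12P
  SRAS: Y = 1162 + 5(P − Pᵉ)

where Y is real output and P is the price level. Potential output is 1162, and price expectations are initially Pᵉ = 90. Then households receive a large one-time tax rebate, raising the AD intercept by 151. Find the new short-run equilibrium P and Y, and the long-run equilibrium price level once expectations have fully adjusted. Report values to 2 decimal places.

Short run: P = 43.18, Y = 927.88. Long run: P = 23.67.

AD shifts right: new AD is Y = 1446 − 12P. With Pᵉ = 90, SRAS is Y = 712 + 5P.
Short run: 1446 − 12P = 712 + 5P gives 734 = 17P, so P = 43.18 and Y = 1446 − 12P = 927.88.
Y = 927.88 is below potential 1162; expectations adjust and SRAS shifts right until Y = 1162.
Long run: on the new AD curve, 1162 = 1446 − 12P gives P = 23.67.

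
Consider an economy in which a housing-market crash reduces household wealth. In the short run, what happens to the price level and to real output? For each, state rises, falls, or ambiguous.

This is a negative demand shock: AD shifts left.
Moving along the upward-sloping SRAS curve, P falls and Y falls.

Price level: falls; output: falls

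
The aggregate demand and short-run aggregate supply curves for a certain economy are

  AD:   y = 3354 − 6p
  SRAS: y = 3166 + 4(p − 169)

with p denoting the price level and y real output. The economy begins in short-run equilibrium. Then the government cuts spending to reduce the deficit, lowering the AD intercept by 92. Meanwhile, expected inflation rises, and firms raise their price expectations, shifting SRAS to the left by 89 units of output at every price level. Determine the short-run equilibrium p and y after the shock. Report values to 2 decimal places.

After both shocks: AD is y = 3262 − 6p and SRAS is y = 2401 + 4p.
Setting them equal: 861 = 10p, so p = 86.10.
Substituting into AD, y = 2745.40.

p = 86.10, y = 2745.40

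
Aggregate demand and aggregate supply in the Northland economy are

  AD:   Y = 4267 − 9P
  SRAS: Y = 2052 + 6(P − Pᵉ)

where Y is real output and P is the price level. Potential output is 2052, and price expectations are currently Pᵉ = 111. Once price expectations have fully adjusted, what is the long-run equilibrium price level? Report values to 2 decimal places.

Long-run P = 246.11

Short run: with Pᵉ = 111, SRAS is Y = 1386 + 6P. Setting AD = SRAS gives 2881 = 15P, so P = 192.07 and Y = 4267 − 9P = 2538.40.
Output 2538.40 is above potential 2052, so over time expected prices rise and SRAS shifts left until Y returns to 2052.
Long run: Y = 2052 on the AD curve gives 2052 = 4267 − 9P, so P = 246.11.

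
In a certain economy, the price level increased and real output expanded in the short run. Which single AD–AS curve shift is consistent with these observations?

AD shifted right

P rose and Y rose. An AD shift moves P and Y in the same direction; an SRAS shift moves them in opposite directions.
Here P and Y moved in the same direction, so the AD curve shifted.
Since Y rose, AD shifted right.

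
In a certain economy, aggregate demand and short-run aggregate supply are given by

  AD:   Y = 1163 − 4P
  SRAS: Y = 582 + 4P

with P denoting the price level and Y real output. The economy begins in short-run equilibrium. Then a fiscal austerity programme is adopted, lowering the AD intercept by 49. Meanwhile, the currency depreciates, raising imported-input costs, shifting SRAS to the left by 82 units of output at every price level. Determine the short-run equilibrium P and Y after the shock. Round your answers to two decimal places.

P = 76.75, Y = 807.00

After both shocks: AD is Y = 1114 − 4P and SRAS is Y = 500 + 4P.
Setting them equal: 614 = 8P, so P = 76.75.
Substituting into AD, Y = 807.00.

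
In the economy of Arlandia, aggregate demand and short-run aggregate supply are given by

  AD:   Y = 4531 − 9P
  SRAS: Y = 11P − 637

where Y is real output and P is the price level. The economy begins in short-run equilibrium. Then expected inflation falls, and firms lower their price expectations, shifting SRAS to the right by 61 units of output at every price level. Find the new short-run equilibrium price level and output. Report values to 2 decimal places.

This is a positive supply shock: SRAS shifts right.
New SRAS: Y = 11P − 576.
Set AD = SRAS: 4531 − 9P = 11P − 576, so 5107 = 20P and P = 255.35.
Substituting into AD, Y = 2232.85.

P = 255.35, Y = 2232.85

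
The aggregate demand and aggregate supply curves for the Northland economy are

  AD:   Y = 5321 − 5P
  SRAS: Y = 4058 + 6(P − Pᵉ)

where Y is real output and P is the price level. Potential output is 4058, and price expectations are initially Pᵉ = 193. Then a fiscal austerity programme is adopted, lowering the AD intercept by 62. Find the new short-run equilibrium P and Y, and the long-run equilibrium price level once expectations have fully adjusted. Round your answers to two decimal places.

Short run: P = 214.45, Y = 4186.73. Long run: P = 240.20.

AD shifts left: new AD is Y = 5259 − 5P. With Pᵉ = 193, SRAS is Y = 2900 + 6P.
Short run: 5259 − 5P = 2900 + 6P gives 2359 = 11P, so P = 214.45 and Y = 5259 − 5P = 4186.73.
Y = 4186.73 is above potential 4058; expectations adjust and SRAS shifts left until Y = 4058.
Long run: on the new AD curve, 4058 = 5259 − 5P gives P = 240.20.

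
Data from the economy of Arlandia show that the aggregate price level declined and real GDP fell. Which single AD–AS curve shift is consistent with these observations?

P fell and Y fell. An AD shift moves P and Y in the same direction; an SRAS shift moves them in opposite directions.
Here P and Y moved in the same direction, so the AD curve shifted.
Since Y fell, AD shifted left.

AD shifted left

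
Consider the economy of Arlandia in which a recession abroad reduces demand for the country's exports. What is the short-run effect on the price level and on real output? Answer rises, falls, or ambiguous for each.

Price level: falls; output: falls

This is a negative demand shock: AD shifts left.
Moving along the upward-sloping SRAS curve, P falls and Y falls.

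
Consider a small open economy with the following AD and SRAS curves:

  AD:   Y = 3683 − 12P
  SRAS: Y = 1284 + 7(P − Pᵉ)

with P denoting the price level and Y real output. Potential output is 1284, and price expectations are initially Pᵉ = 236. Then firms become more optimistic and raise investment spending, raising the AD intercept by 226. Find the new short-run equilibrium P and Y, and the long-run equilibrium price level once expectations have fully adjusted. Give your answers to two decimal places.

AD shifts right: new AD is Y = 3909 − 12P. With Pᵉ = 236, SRAS is Y = 7P − 368.
Short run: 3909 − 12P = 7P − 368 gives 4277 = 19P, so P = 225.11 and Y = 3909 − 12P = 1207.74.
Y = 1207.74 is below potential 1284; expectations adjust and SRAS shifts right until Y = 1284.
Long run: on the new AD curve, 1284 = 3909 − 12P gives P = 218.75.

Short run: P = 225.11, Y = 1207.74. Long run: P = 218.75.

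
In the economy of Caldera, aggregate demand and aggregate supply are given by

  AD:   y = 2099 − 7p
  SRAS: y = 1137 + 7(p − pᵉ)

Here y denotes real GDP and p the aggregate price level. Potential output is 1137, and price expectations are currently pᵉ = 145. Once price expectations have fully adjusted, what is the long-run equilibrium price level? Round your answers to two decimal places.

Short run: with pᵉ = 145, SRAS is y = 122 + 7p. Setting AD = SRAS gives 1977 = 14p, so p = 141.21 and y = 2099 − 7p = 1110.50.
Output 1110.50 is below potential 1137, so over time expected prices fall and SRAS shifts right until y returns to 1137.
Long run: y = 1137 on the AD curve gives 1137 = 2099 − 7p, so p = 137.43.

Long-run p = 137.43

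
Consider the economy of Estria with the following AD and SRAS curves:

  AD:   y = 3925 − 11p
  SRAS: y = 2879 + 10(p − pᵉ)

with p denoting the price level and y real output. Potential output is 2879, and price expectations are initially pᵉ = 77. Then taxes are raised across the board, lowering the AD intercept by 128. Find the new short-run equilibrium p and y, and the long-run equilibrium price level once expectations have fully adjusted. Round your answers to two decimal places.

Short run: p = 80.38, y = 2912.81. Long run: p = 83.45.

AD shifts left: new AD is y = 3797 − 11p. With pᵉ = 77, SRAS is y = 2109 + 10p.
Short run: 3797 − 11p = 2109 + 10p gives 1688 = 21p, so p = 80.38 and y = 3797 − 11p = 2912.81.
y = 2912.81 is above potential 2879; expectations adjust and SRAS shifts left until y = 2879.
Long run: on the new AD curve, 2879 = 3797 − 11p gives p = 83.45.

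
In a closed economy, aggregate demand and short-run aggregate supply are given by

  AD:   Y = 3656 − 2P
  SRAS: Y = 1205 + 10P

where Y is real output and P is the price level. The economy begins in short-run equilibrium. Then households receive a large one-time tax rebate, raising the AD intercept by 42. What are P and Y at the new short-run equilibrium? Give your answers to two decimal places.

This is a positive demand shock: AD shifts right.
New AD: Y = 3698 − 2P.
Set AD = SRAS: 3698 − 2P = 1205 + 10P, so 2493 = 12P and P = 207.75.
Substituting into AD, Y = 3282.50.

P = 207.75, Y = 3282.50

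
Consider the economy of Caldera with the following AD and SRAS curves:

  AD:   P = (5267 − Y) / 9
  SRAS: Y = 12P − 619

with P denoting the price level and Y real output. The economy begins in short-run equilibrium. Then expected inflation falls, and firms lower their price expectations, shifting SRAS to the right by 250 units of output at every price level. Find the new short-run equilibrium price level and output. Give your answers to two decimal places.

P = 268.38, Y = 2851.57

This is a positive supply shock: SRAS shifts right.
New SRAS: Y = 12P − 369.
Set AD = SRAS: 5267 − 9P = 12P − 369, so 5636 = 21P and P = 268.38.
Substituting into AD, Y = 2851.57.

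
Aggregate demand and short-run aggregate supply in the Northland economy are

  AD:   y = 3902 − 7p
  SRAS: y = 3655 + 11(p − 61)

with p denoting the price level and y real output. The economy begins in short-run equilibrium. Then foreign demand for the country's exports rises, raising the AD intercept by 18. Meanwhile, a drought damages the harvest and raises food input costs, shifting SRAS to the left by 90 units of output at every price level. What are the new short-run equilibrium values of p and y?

p = 57, y = 3521

After both shocks: AD is y = 3920 − 7p and SRAS is y = 2894 + 11p.
Setting them equal: 1026 = 18p, so p = 57.
y = 3920 − 7·57 = 3521.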